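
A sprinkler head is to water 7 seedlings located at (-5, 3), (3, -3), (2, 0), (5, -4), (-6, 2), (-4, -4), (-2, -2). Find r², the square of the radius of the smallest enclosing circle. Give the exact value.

39.25

The minimum enclosing circle of a finite set is fixed by two of the points (as a diameter) or three (as a circumcircle).
The farthest pair is (5, -4)–(-6, 2) with squared distance 157. The circle on this segment as diameter has centre (-0.5, -1) and r² = 157/4 = 39.25.
Check (-5, 3): distance² to centre = 36.25 ≤ 39.25, so it lies inside.
All remaining points lie in this disk, and no smaller disk contains both endpoints, so this is the minimum enclosing circle.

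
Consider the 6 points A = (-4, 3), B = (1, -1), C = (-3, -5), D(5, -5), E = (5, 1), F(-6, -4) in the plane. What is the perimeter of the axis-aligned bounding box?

38

Width = max x − min x = 5 − (-6) = 11.
Height = max y − min y = 3 − (-5) = 8.
Perimeter = 2(11 + 8) = 38.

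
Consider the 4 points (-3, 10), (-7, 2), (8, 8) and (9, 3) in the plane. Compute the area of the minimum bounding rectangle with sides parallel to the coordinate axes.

x ranges over [-7, 9], width 16.
y ranges over [2, 10], height 8.
Area = 16 × 8 = 128.

128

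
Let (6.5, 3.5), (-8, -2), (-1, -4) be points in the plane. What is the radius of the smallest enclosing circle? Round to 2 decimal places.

7.75

Call the three points A, B, C in the order given.
Side lengths²: AB² = 240.5, AC² = 112.5, BC² = 53.
Since AB² = 240.5 ≥ 112.5 + 53 = 165.5, the angle opposite AB is not acute, so the smallest enclosing circle has AB as diameter.
Centre = midpoint of AB = (-0.75, 0.75), r² = 240.5/4 = 60.125.
r = √(60.125) ≈ 7.75.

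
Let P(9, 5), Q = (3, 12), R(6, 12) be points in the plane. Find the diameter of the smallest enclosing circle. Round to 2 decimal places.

Side lengths²: PQ² = 85, PR² = 58, QR² = 9.
Since PQ² = 85 ≥ 58 + 9 = 67, the angle opposite PQ is not acute, so the smallest enclosing circle has PQ as diameter.
Centre = midpoint of PQ = (6, 8.5), r² = 85/4 = 21.25.
Diameter = 2r = 2√(21.25) ≈ 9.22.

9.22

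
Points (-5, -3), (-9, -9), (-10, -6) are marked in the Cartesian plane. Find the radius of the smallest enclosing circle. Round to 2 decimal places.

Call the three points A, B, C in the order given.
Side lengths²: AB² = 52, AC² = 34, BC² = 10.
Since AB² = 52 ≥ 34 + 10 = 44, the angle opposite AB is not acute, so the smallest enclosing circle has AB as diameter.
Centre = midpoint of AB = (-7, -6), r² = 52/4 = 13.
r = √13 ≈ 3.61.

3.61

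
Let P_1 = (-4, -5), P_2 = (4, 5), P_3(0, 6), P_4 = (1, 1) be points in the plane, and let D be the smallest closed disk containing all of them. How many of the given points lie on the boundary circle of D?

The farthest pair is P_1–P_2 with squared distance 164. The circle on this segment as diameter has centre (0, 0) and r² = 164/4 = 41.
Check P_3: distance² to centre = 36 ≤ 41, so it lies inside.
All remaining points lie in this disk, and no smaller disk contains both endpoints, so this is the minimum enclosing circle.
The points at distance exactly r from the centre are P_1, P_2 — 2 points.

2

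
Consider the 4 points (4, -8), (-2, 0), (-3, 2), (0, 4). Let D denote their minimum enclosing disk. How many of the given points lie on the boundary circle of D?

A smallest enclosing disk is always determined by at most three of the input points on its boundary.
The minimum enclosing circle is determined by three boundary points: (4, -8), (-3, 2), (0, 4).
Their circumcentre is (41/22, -45/22) with r² = 9685/242.
The farthest remaining point (-2, 0) is at distance² 4625/242 ≤ 9685/242.
The points at distance exactly r from the centre are (4, -8), (-3, 2), (0, 4) — 3 points.

3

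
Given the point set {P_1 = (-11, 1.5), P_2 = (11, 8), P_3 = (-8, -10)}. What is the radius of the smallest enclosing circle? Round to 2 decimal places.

13.09

Side lengths²: P_1P_2² = 526.25, P_1P_3² = 141.25, P_2P_3² = 685.
Since P_2P_3² = 685 ≥ 526.25 + 141.25 = 667.5, the angle opposite P_2P_3 is not acute, so the smallest enclosing circle has P_2P_3 as diameter.
Centre = midpoint of P_2P_3 = (1.5, -1), r² = 685/4 = 171.25.
r = √(171.25) ≈ 13.09.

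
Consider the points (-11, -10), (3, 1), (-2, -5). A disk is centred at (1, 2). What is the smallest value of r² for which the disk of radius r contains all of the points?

The required radius is the distance from (1, 2) to the farthest point.
Squared distances: 288, 5, 58.
Maximum is 288, attained at (-11, -10).

288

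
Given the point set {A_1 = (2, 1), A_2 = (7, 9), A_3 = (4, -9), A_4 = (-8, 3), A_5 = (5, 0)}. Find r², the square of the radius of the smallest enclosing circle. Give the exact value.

9657/98

The minimum enclosing circle of a finite set is fixed by two of the points (as a diameter) or three (as a circumcircle).
The minimum enclosing circle is determined by three boundary points: A_2, A_3, A_4.
Their circumcentre is (23/14, 9/14) with r² = 9657/98.
The farthest remaining point A_5 is at distance² 1145/98 ≤ 9657/98.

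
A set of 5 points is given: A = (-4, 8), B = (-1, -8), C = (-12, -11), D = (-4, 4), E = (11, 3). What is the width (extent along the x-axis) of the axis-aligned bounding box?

max x = 11, min x = -12, so width = 23.

23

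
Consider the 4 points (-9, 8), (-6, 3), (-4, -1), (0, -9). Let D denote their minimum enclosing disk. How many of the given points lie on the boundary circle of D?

The farthest pair is (-9, 8)–(0, -9) with squared distance 370. The circle on this segment as diameter has centre (-4.5, -0.5) and r² = 370/4 = 92.5.
Check (-6, 3): distance² to centre = 14.5 ≤ 92.5, so it lies inside.
All remaining points lie in this disk, and no smaller disk contains both endpoints, so this is the minimum enclosing circle.
The points at distance exactly r from the centre are (-9, 8), (0, -9) — 2 points.

2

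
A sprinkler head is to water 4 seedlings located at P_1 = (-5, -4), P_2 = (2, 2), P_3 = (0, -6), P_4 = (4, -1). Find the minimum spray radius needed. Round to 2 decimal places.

4.78

By Welzl's lemma the MEC is supported by two points (diametrically opposite) or three points (on a circumcircle).
The minimum enclosing circle is determined by three boundary points: P_1, P_2, P_4.
Their circumcentre is (-15/22, -43/22) with r² = 5525/242.
The farthest remaining point P_3 is at distance² 4073/242 ≤ 5525/242.
r = √(5525/242) ≈ 4.78.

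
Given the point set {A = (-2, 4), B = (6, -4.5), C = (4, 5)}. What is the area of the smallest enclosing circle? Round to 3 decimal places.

Side lengths²: AB² = 136.25, AC² = 37, BC² = 94.25.
Since AB² = 136.25 ≥ 94.25 + 37 = 131.25, the angle opposite AB is not acute, so the smallest enclosing circle has AB as diameter.
Centre = midpoint of AB = (2, -0.25), r² = 136.25/4 = 34.0625.
Area = π·r² = π·34.0625 ≈ 107.010.

107.010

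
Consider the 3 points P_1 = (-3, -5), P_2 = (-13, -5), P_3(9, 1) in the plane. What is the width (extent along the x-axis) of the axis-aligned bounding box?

max x = 9, min x = -13, so width = 22.

22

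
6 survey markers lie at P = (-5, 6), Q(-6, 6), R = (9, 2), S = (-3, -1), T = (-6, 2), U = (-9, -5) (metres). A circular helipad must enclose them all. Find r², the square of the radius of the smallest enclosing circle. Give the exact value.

The farthest pair is R–U with squared distance 373. The circle on this segment as diameter has centre (0, -1.5) and r² = 373/4 = 93.25.
Check P: distance² to centre = 81.25 ≤ 93.25, so it lies inside.
All remaining points lie in this disk, and no smaller disk contains both endpoints, so this is the minimum enclosing circle.

93.25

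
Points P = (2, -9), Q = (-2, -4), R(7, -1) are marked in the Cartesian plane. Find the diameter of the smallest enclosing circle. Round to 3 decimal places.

10.054

Side lengths²: PQ² = 41, PR² = 89, QR² = 90.
Since QR² = 90 < 89 + 41 = 130, the triangle is acute, so the smallest enclosing circle is the circumcircle.
Circumcentre = (115/38, -155/38), r² = 18245/722.
Diameter = 2r = 2√(18245/722) ≈ 10.054.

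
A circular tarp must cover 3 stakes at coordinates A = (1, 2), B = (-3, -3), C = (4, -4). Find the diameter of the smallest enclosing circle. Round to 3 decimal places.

Side lengths²: AB² = 41, AC² = 45, BC² = 50.
Since BC² = 50 < 45 + 41 = 86, the triangle is acute, so the smallest enclosing circle is the circumcircle.
Circumcentre = (19/26, -49/26), r² = 5125/338.
Diameter = 2r = 2√(5125/338) ≈ 7.788.

7.788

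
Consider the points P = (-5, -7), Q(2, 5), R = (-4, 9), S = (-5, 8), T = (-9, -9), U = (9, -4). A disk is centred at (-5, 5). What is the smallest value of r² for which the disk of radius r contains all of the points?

The required radius is the distance from (-5, 5) to the farthest point.
Squared distances: 144, 49, 17, 9, 212, 277.
Maximum is 277, attained at U.

277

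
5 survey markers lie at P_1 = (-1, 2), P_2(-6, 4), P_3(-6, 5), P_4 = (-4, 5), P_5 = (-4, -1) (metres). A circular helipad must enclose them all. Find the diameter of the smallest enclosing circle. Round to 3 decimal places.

6.519

The minimum enclosing circle of a finite set is fixed by two of the points (as a diameter) or three (as a circumcircle).
The minimum enclosing circle is determined by three boundary points: P_1, P_3, P_5.
Their circumcentre is (-4.25, 2.25) with r² = 10.625.
The farthest remaining point P_4 is at distance² 7.625 ≤ 10.625.
Diameter = 2r = 2√(10.625) ≈ 6.519.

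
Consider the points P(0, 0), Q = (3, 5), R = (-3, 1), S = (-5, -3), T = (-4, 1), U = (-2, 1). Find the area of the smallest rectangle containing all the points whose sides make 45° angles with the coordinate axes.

In coordinates u = x + y, v = x − y the rectangle is axis-aligned; the map (x,y)→(u,v) scales areas by 2.
u-values: 0, 8, -2, -8, -3, -1; range = 8 − (-8) = 16.
v-values: 0, -2, -4, -2, -5, -3; range = 0 − (-5) = 5.
Area = (16 × 5) / 2 = 40.

40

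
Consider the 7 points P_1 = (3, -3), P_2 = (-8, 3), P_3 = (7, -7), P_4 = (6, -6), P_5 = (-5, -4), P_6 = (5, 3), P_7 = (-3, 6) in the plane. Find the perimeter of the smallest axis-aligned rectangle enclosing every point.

Width = max x − min x = 7 − (-8) = 15.
Height = max y − min y = 6 − (-7) = 13.
Perimeter = 2(15 + 13) = 56.

56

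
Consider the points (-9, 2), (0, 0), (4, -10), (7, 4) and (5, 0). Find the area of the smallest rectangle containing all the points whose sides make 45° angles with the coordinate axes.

In coordinates u = x + y, v = x − y the rectangle is axis-aligned; the map (x,y)→(u,v) scales areas by 2.
u-values: -7, 0, -6, 11, 5; range = 11 − (-7) = 18.
v-values: -11, 0, 14, 3, 5; range = 14 − (-11) = 25.
Area = (18 × 25) / 2 = 225.

225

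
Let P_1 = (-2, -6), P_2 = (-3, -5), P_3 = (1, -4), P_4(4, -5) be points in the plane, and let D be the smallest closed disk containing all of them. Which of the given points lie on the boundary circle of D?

A smallest enclosing disk is always determined by at most three of the input points on its boundary.
The farthest pair is P_2–P_4 with squared distance 49. The circle on this segment as diameter has centre (0.5, -5) and r² = 49/4 = 12.25.
Check P_1: distance² to centre = 7.25 ≤ 12.25, so it lies inside.
All remaining points lie in this disk, and no smaller disk contains both endpoints, so this is the minimum enclosing circle.
The points at distance exactly r from the centre are P_2, P_4 — 2 points.

P_2, P_4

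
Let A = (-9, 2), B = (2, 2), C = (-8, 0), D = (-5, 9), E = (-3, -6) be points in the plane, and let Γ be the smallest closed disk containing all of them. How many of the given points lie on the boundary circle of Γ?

2

By Welzl's lemma the MEC is supported by two points (diametrically opposite) or three points (on a circumcircle).
The farthest pair is D–E with squared distance 229. The circle on this segment as diameter has centre (-4, 1.5) and r² = 229/4 = 57.25.
Check A: distance² to centre = 25.25 ≤ 57.25, so it lies inside.
All remaining points lie in this disk, and no smaller disk contains both endpoints, so this is the minimum enclosing circle.
The points at distance exactly r from the centre are D, E — 2 points.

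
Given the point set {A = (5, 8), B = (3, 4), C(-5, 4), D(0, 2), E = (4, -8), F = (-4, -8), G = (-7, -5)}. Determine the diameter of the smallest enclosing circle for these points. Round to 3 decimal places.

18.358

The minimum enclosing circle of a finite set is fixed by two of the points (as a diameter) or three (as a circumcircle).
The farthest pair is A–F with squared distance 337. The circle on this segment as diameter has centre (0.5, 0) and r² = 337/4 = 84.25.
Check B: distance² to centre = 22.25 ≤ 84.25, so it lies inside.
All remaining points lie in this disk, and no smaller disk contains both endpoints, so this is the minimum enclosing circle.
Diameter = 2r = 2√(84.25) ≈ 18.358.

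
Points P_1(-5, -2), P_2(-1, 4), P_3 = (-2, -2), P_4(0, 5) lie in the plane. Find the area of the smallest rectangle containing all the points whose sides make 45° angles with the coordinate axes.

In coordinates u = x + y, v = x − y the rectangle is axis-aligned; the map (x,y)→(u,v) scales areas by 2.
u-values: -7, 3, -4, 5; range = 5 − (-7) = 12.
v-values: -3, -5, 0, -5; range = 0 − (-5) = 5.
Area = (12 × 5) / 2 = 30.

30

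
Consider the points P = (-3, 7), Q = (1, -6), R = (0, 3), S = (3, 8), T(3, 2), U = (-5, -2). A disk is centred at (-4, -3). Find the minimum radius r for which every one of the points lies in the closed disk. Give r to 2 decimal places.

13.04

The required radius is the distance from (-4, -3) to the farthest point.
Squared distances: 101, 34, 52, 170, 74, 2.
Maximum is 170, attained at S.
r = √170 ≈ 13.04.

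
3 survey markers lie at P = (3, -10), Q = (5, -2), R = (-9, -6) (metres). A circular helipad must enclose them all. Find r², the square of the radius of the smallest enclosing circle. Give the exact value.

Side lengths²: PQ² = 68, PR² = 160, QR² = 212.
Since QR² = 212 < 160 + 68 = 228, the triangle is acute, so the smallest enclosing circle is the circumcircle.
Circumcentre = (-24/13, -59/13), r² = 9010/169.

9010/169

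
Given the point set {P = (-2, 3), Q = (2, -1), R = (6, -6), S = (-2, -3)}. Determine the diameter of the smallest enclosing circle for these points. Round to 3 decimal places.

12.042

By Welzl's lemma the MEC is supported by two points (diametrically opposite) or three points (on a circumcircle).
The farthest pair is P–R with squared distance 145. The circle on this segment as diameter has centre (2, -1.5) and r² = 145/4 = 36.25.
Check Q: distance² to centre = 0.25 ≤ 36.25, so it lies inside.
All remaining points lie in this disk, and no smaller disk contains both endpoints, so this is the minimum enclosing circle.
Diameter = 2r = 2√(36.25) ≈ 12.042.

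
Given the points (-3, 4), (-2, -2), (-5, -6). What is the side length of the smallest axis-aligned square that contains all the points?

10

The bounding box has width 3 and height 10.
An axis-aligned square enclosing the set must have side ≥ max(width, height).
So the minimum side is max(3, 10) = 10.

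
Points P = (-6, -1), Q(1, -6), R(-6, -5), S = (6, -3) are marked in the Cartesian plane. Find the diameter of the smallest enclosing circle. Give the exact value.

The minimum enclosing circle is determined by three boundary points: P, R, S.
Their circumcentre is (-1/6, -3) with r² = 1369/36.
The farthest remaining point Q is at distance² 373/36 ≤ 1369/36.
Diameter = 2r = 2√(1369/36) = 37/3.

37/3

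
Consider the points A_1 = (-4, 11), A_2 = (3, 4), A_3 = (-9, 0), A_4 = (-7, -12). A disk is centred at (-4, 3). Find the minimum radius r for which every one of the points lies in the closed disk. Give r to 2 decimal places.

The required radius is the distance from (-4, 3) to the farthest point.
Squared distances: 64, 50, 34, 234.
Maximum is 234, attained at A_4.
r = √234 ≈ 15.30.

15.30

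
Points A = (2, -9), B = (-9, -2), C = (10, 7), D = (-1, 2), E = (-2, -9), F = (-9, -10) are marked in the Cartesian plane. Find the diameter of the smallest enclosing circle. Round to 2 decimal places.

25.50

The farthest pair is C–F with squared distance 650. The circle on this segment as diameter has centre (0.5, -1.5) and r² = 650/4 = 162.5.
Check A: distance² to centre = 58.5 ≤ 162.5, so it lies inside.
All remaining points lie in this disk, and no smaller disk contains both endpoints, so this is the minimum enclosing circle.
Diameter = 2r = 2√(162.5) ≈ 25.50.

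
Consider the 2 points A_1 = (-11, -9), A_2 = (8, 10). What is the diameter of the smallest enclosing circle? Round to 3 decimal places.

The smallest circle enclosing two points has them as diameter endpoints.
Centre = midpoint = (-1.5, 0.5); r² = |A_1A_2|²/4 = 722/4 = 180.5.
Diameter = 2r = 2√(180.5) ≈ 26.870.

26.870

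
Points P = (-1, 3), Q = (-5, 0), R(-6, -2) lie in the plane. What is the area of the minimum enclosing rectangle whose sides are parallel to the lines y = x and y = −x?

In coordinates u = x + y, v = x − y the rectangle is axis-aligned; the map (x,y)→(u,v) scales areas by 2.
u-values: 2, -5, -8; range = 2 − (-8) = 10.
v-values: -4, -5, -4; range = -4 − (-5) = 1.
Area = (10 × 1) / 2 = 5.

5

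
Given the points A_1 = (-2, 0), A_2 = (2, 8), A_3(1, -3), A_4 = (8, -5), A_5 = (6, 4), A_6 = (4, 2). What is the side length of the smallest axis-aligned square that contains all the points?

13

The bounding box has width 10 and height 13.
An axis-aligned square enclosing the set must have side ≥ max(width, height).
So the minimum side is max(10, 13) = 13.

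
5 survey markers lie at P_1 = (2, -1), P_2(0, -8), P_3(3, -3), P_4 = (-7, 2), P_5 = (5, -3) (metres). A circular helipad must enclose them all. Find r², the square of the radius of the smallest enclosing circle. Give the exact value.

25181/578

The minimum enclosing circle of a finite set is fixed by two of the points (as a diameter) or three (as a circumcircle).
The minimum enclosing circle is determined by three boundary points: P_2, P_4, P_5.
Their circumcentre is (-49/34, -53/34) with r² = 25181/578.
The farthest remaining point P_3 is at distance² 12601/578 ≤ 25181/578.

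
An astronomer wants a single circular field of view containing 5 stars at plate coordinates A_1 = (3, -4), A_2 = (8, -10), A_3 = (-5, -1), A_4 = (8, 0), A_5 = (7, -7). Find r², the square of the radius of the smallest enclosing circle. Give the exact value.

10625/169

A smallest enclosing disk is always determined by at most three of the input points on its boundary.
The minimum enclosing circle is determined by three boundary points: A_2, A_3, A_4.
Their circumcentre is (24/13, -5) with r² = 10625/169.
The farthest remaining point A_5 is at distance² 5165/169 ≤ 10625/169.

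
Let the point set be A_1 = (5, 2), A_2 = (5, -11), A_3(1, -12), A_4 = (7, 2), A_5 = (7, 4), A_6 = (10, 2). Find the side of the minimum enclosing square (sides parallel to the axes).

The bounding box has width 9 and height 16.
An axis-aligned square enclosing the set must have side ≥ max(width, height).
So the minimum side is max(9, 16) = 16.

16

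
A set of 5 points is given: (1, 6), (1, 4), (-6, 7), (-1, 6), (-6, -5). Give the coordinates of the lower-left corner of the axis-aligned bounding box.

x-range [-6, 1], y-range [-5, 7].
The lower-left corner is (-6, -5).

(-6, -5)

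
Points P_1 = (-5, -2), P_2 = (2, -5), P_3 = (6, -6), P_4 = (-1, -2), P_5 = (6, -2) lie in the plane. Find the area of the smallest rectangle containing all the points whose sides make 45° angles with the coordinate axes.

In coordinates u = x + y, v = x − y the rectangle is axis-aligned; the map (x,y)→(u,v) scales areas by 2.
u-values: -7, -3, 0, -3, 4; range = 4 − (-7) = 11.
v-values: -3, 7, 12, 1, 8; range = 12 − (-3) = 15.
Area = (11 × 15) / 2 = 82.5.

82.5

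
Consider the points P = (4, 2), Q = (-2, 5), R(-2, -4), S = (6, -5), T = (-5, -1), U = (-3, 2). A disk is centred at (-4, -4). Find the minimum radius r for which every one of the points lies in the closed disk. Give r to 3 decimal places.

The required radius is the distance from (-4, -4) to the farthest point.
Squared distances: 100, 85, 4, 101, 10, 37.
Maximum is 101, attained at S.
r = √101 ≈ 10.050.

10.050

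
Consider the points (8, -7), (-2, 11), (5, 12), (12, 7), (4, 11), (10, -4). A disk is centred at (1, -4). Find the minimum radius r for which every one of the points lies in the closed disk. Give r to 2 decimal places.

The required radius is the distance from (1, -4) to the farthest point.
Squared distances: 58, 234, 272, 242, 234, 81.
Maximum is 272, attained at (5, 12).
r = √272 ≈ 16.49.

16.49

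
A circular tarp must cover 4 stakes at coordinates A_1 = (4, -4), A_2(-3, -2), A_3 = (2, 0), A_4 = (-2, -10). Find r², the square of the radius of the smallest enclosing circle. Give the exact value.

29

The minimum enclosing circle of a finite set is fixed by two of the points (as a diameter) or three (as a circumcircle).
The farthest pair is A_3–A_4 with squared distance 116. The circle on this segment as diameter has centre (0, -5) and r² = 116/4 = 29.
Check A_1: distance² to centre = 17 ≤ 29, so it lies inside.
All remaining points lie in this disk, and no smaller disk contains both endpoints, so this is the minimum enclosing circle.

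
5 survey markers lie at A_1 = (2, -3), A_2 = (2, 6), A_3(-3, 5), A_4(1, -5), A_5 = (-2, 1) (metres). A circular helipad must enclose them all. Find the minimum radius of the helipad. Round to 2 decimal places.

A smallest enclosing disk is always determined by at most three of the input points on its boundary.
The minimum enclosing circle is determined by three boundary points: A_2, A_3, A_4.
Their circumcentre is (13/27, 16/27) with r² = 22997/729.
The farthest remaining point A_1 is at distance² 11090/729 ≤ 22997/729.
r = √(22997/729) ≈ 5.62.

5.62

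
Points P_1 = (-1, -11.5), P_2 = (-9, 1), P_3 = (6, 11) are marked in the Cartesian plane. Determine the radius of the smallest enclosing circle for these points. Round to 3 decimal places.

11.782

Side lengths²: P_1P_2² = 220.25, P_1P_3² = 555.25, P_2P_3² = 325.
Since P_1P_3² = 555.25 ≥ 325 + 220.25 = 545.25, the angle opposite P_1P_3 is not acute, so the smallest enclosing circle has P_1P_3 as diameter.
Centre = midpoint of P_1P_3 = (2.5, -0.25), r² = 555.25/4 = 138.8125.
r = √(138.8125) ≈ 11.782.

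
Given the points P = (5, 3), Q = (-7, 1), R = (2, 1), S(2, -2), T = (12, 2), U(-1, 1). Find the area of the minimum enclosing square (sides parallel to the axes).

361

The bounding box has width 19 and height 5.
An axis-aligned square enclosing the set must have side ≥ max(width, height).
So the minimum side is max(19, 5) = 19.
Area = 19² = 361.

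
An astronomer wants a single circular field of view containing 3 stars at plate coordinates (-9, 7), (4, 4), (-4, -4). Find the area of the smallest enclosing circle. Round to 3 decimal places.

Call the three points A, B, C in the order given.
Side lengths²: AB² = 178, AC² = 146, BC² = 128.
Since AB² = 178 < 146 + 128 = 274, the triangle is acute, so the smallest enclosing circle is the circumcircle.
Circumcentre = (-3.0625, 3.0625), r² = 50.7578125.
Area = π·r² = π·50.7578125 ≈ 159.460.

159.460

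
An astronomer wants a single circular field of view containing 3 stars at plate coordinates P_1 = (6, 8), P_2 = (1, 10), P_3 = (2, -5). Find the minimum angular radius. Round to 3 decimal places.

7.517

Side lengths²: P_1P_2² = 29, P_1P_3² = 185, P_2P_3² = 226.
Since P_2P_3² = 226 ≥ 185 + 29 = 214, the angle opposite P_2P_3 is not acute, so the smallest enclosing circle has P_2P_3 as diameter.
Centre = midpoint of P_2P_3 = (1.5, 2.5), r² = 226/4 = 56.5.
r = √(56.5) ≈ 7.517.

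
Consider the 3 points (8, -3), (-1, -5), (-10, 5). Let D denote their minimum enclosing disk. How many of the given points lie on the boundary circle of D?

Call the three points A, B, C in the order given.
Side lengths²: AB² = 85, AC² = 388, BC² = 181.
Since AC² = 388 ≥ 181 + 85 = 266, the angle opposite AC is not acute, so the smallest enclosing circle has AC as diameter.
Centre = midpoint of AC = (-1, 1), r² = 388/4 = 97.
The points at distance exactly r from the centre are (8, -3), (-10, 5) — 2 points.

2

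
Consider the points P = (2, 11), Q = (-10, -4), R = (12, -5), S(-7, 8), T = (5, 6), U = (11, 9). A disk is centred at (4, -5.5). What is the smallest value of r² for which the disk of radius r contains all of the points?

The required radius is the distance from (4, -5.5) to the farthest point.
Squared distances: 276.25, 198.25, 64.25, 303.25, 133.25, 259.25.
Maximum is 303.25, attained at S.

303.25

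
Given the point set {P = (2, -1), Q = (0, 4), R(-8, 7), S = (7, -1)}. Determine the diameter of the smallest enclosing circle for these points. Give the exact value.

17

The farthest pair is R–S with squared distance 289. The circle on this segment as diameter has centre (-0.5, 3) and r² = 289/4 = 72.25.
Check P: distance² to centre = 22.25 ≤ 72.25, so it lies inside.
All remaining points lie in this disk, and no smaller disk contains both endpoints, so this is the minimum enclosing circle.
Diameter = 2r = 2√(72.25) = 17.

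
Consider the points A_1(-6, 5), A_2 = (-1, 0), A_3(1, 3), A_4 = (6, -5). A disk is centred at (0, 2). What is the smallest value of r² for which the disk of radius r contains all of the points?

85

The required radius is the distance from (0, 2) to the farthest point.
Squared distances: 45, 5, 2, 85.
Maximum is 85, attained at A_4.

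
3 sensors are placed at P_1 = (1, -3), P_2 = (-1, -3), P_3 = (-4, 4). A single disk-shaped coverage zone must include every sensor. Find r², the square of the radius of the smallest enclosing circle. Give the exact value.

Side lengths²: P_1P_2² = 4, P_1P_3² = 74, P_2P_3² = 58.
Since P_1P_3² = 74 ≥ 58 + 4 = 62, the angle opposite P_1P_3 is not acute, so the smallest enclosing circle has P_1P_3 as diameter.
Centre = midpoint of P_1P_3 = (-1.5, 0.5), r² = 74/4 = 18.5.

18.5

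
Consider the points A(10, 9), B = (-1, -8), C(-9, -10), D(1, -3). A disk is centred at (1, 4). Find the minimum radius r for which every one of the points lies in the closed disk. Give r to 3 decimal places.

The required radius is the distance from (1, 4) to the farthest point.
Squared distances: 106, 148, 296, 49.
Maximum is 296, attained at C.
r = √296 ≈ 17.205.

17.205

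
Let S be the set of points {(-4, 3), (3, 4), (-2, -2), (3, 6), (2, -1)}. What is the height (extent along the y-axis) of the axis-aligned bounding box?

max y = 6, min y = -2, so height = 8.

8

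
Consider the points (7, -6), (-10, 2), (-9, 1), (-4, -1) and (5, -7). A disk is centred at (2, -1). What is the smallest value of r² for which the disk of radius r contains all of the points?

153

The required radius is the distance from (2, -1) to the farthest point.
Squared distances: 50, 153, 125, 36, 45.
Maximum is 153, attained at (-10, 2).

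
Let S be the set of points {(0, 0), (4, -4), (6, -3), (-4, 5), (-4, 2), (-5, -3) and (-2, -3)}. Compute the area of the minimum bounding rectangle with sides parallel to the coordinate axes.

x ranges over [-5, 6], width 11.
y ranges over [-4, 5], height 9.
Area = 11 × 9 = 99.

99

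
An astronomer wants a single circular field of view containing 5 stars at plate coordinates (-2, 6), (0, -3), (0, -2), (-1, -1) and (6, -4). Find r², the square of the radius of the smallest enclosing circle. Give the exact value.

41

By Welzl's lemma the MEC is supported by two points (diametrically opposite) or three points (on a circumcircle).
The farthest pair is (-2, 6)–(6, -4) with squared distance 164. The circle on this segment as diameter has centre (2, 1) and r² = 164/4 = 41.
Check (0, -3): distance² to centre = 20 ≤ 41, so it lies inside.
All remaining points lie in this disk, and no smaller disk contains both endpoints, so this is the minimum enclosing circle.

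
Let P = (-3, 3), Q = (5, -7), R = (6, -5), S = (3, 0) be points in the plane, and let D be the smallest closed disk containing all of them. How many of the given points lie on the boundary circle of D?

2

By Welzl's lemma the MEC is supported by two points (diametrically opposite) or three points (on a circumcircle).
The farthest pair is P–Q with squared distance 164. The circle on this segment as diameter has centre (1, -2) and r² = 164/4 = 41.
Check R: distance² to centre = 34 ≤ 41, so it lies inside.
All remaining points lie in this disk, and no smaller disk contains both endpoints, so this is the minimum enclosing circle.
The points at distance exactly r from the centre are P, Q — 2 points.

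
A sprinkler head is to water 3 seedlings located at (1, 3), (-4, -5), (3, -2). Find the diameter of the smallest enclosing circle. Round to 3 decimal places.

9.434

Call the three points A, B, C in the order given.
Side lengths²: AB² = 89, AC² = 29, BC² = 58.
Since AB² = 89 ≥ 58 + 29 = 87, the angle opposite AB is not acute, so the smallest enclosing circle has AB as diameter.
Centre = midpoint of AB = (-1.5, -1), r² = 89/4 = 22.25.
Diameter = 2r = 2√(22.25) ≈ 9.434.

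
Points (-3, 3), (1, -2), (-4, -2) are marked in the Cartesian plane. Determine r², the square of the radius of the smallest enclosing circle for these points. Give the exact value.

Call the three points A, B, C in the order given.
Side lengths²: AB² = 41, AC² = 26, BC² = 25.
Since AB² = 41 < 26 + 25 = 51, the triangle is acute, so the smallest enclosing circle is the circumcircle.
Circumcentre = (-1.5, 0.1), r² = 10.66.

10.66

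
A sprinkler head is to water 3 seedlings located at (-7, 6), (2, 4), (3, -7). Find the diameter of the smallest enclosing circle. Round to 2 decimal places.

16.40

Call the three points A, B, C in the order given.
Side lengths²: AB² = 85, AC² = 269, BC² = 122.
Since AC² = 269 ≥ 122 + 85 = 207, the angle opposite AC is not acute, so the smallest enclosing circle has AC as diameter.
Centre = midpoint of AC = (-2, -0.5), r² = 269/4 = 67.25.
Diameter = 2r = 2√(67.25) ≈ 16.40.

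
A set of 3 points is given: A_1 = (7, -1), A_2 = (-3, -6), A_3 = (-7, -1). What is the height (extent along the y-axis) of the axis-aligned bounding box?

max y = -1, min y = -6, so height = 5.

5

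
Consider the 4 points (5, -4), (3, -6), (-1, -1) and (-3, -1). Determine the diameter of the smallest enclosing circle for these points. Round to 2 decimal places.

By Welzl's lemma the MEC is supported by two points (diametrically opposite) or three points (on a circumcircle).
The farthest pair is (5, -4)–(-3, -1) with squared distance 73. The circle on this segment as diameter has centre (1, -2.5) and r² = 73/4 = 18.25.
Check (3, -6): distance² to centre = 16.25 ≤ 18.25, so it lies inside.
All remaining points lie in this disk, and no smaller disk contains both endpoints, so this is the minimum enclosing circle.
Diameter = 2r = 2√(18.25) ≈ 8.54.

8.54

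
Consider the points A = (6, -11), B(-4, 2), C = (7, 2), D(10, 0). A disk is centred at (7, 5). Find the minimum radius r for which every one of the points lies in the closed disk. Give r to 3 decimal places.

The required radius is the distance from (7, 5) to the farthest point.
Squared distances: 257, 130, 9, 34.
Maximum is 257, attained at A.
r = √257 ≈ 16.031.

16.031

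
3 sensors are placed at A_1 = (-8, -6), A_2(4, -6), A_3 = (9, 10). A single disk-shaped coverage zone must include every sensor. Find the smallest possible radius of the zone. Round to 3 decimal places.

Side lengths²: A_1A_2² = 144, A_1A_3² = 545, A_2A_3² = 281.
Since A_1A_3² = 545 ≥ 281 + 144 = 425, the angle opposite A_1A_3 is not acute, so the smallest enclosing circle has A_1A_3 as diameter.
Centre = midpoint of A_1A_3 = (0.5, 2), r² = 545/4 = 136.25.
r = √(136.25) ≈ 11.673.

11.673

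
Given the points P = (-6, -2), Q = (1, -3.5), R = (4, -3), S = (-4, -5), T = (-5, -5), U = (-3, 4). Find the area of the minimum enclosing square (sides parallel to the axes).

100

The bounding box has width 10 and height 9.
An axis-aligned square enclosing the set must have side ≥ max(width, height).
So the minimum side is max(10, 9) = 10.
Area = 10² = 100.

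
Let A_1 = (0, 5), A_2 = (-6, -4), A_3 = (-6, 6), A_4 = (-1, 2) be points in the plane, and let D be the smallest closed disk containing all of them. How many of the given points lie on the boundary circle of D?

3

A smallest enclosing disk is always determined by at most three of the input points on its boundary.
The minimum enclosing circle is determined by three boundary points: A_1, A_2, A_3.
Their circumcentre is (-3.75, 1) with r² = 30.0625.
The farthest remaining point A_4 is at distance² 8.5625 ≤ 30.0625.
The points at distance exactly r from the centre are A_1, A_2, A_3 — 3 points.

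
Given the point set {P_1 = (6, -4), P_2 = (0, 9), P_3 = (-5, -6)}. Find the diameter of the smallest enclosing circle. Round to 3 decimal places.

Side lengths²: P_1P_2² = 205, P_1P_3² = 125, P_2P_3² = 250.
Since P_2P_3² = 250 < 205 + 125 = 330, the triangle is acute, so the smallest enclosing circle is the circumcircle.
Circumcentre = (-35/62, 53/62), r² = 128125/1922.
Diameter = 2r = 2√(128125/1922) ≈ 16.329.

16.329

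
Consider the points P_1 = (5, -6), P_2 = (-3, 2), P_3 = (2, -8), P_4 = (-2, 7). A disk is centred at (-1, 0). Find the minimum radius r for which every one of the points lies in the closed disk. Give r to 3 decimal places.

The required radius is the distance from (-1, 0) to the farthest point.
Squared distances: 72, 8, 73, 50.
Maximum is 73, attained at P_3.
r = √73 ≈ 8.544.

8.544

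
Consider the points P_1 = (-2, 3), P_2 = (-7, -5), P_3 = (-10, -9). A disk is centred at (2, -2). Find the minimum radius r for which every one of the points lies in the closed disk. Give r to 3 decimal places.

13.892

The required radius is the distance from (2, -2) to the farthest point.
Squared distances: 41, 90, 193.
Maximum is 193, attained at P_3.
r = √193 ≈ 13.892.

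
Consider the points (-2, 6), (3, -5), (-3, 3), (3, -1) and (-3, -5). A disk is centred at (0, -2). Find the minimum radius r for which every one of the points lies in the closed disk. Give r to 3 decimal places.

8.246

The required radius is the distance from (0, -2) to the farthest point.
Squared distances: 68, 18, 34, 10, 18.
Maximum is 68, attained at (-2, 6).
r = √68 ≈ 8.246.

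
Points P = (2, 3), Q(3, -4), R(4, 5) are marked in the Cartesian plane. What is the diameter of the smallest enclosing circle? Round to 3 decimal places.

Side lengths²: PQ² = 50, PR² = 8, QR² = 82.
Since QR² = 82 ≥ 50 + 8 = 58, the angle opposite QR is not acute, so the smallest enclosing circle has QR as diameter.
Centre = midpoint of QR = (3.5, 0.5), r² = 82/4 = 20.5.
Diameter = 2r = 2√(20.5) ≈ 9.055.

9.055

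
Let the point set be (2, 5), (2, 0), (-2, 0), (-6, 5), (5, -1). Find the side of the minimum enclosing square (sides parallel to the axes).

11

The bounding box has width 11 and height 6.
An axis-aligned square enclosing the set must have side ≥ max(width, height).
So the minimum side is max(11, 6) = 11.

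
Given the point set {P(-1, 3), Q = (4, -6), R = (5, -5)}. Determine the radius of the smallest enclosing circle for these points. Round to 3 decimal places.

Side lengths²: PQ² = 106, PR² = 100, QR² = 2.
Since PQ² = 106 ≥ 100 + 2 = 102, the angle opposite PQ is not acute, so the smallest enclosing circle has PQ as diameter.
Centre = midpoint of PQ = (1.5, -1.5), r² = 106/4 = 26.5.
r = √(26.5) ≈ 5.148.

5.148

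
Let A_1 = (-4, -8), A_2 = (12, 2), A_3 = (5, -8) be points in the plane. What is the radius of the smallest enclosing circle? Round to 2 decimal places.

9.43

Side lengths²: A_1A_2² = 356, A_1A_3² = 81, A_2A_3² = 149.
Since A_1A_2² = 356 ≥ 149 + 81 = 230, the angle opposite A_1A_2 is not acute, so the smallest enclosing circle has A_1A_2 as diameter.
Centre = midpoint of A_1A_2 = (4, -3), r² = 356/4 = 89.
r = √89 ≈ 9.43.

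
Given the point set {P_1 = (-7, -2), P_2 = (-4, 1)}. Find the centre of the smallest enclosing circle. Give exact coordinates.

(-5.5, -0.5)

The smallest circle enclosing two points has them as diameter endpoints.
Centre = midpoint = (-5.5, -0.5); r² = |P_1P_2|²/4 = 18/4 = 4.5.
Centre = (-5.5, -0.5).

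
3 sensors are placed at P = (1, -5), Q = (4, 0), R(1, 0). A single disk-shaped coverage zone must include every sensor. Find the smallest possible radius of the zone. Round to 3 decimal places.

Side lengths²: PQ² = 34, PR² = 25, QR² = 9.
Since PQ² = 34 ≥ 25 + 9 = 34, the angle opposite PQ is not acute, so the smallest enclosing circle has PQ as diameter.
Centre = midpoint of PQ = (2.5, -2.5), r² = 34/4 = 8.5.
r = √(8.5) ≈ 2.915.

2.915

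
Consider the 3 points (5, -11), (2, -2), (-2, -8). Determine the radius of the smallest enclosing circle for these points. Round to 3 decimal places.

4.824

Call the three points A, B, C in the order given.
Side lengths²: AB² = 90, AC² = 58, BC² = 52.
Since AB² = 90 < 58 + 52 = 110, the triangle is acute, so the smallest enclosing circle is the circumcircle.
Circumcentre = (8/3, -61/9), r² = 1885/81.
r = √(1885/81) ≈ 4.824.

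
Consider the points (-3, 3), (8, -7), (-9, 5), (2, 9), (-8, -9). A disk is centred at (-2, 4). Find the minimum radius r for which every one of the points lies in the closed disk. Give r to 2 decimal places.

14.87

The required radius is the distance from (-2, 4) to the farthest point.
Squared distances: 2, 221, 50, 41, 205.
Maximum is 221, attained at (8, -7).
r = √221 ≈ 14.87.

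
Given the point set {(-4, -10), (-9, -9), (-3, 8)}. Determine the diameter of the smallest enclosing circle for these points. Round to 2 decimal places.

18.21

Call the three points A, B, C in the order given.
Side lengths²: AB² = 26, AC² = 325, BC² = 325.
Since BC² = 325 < 325 + 26 = 351, the triangle is acute, so the smallest enclosing circle is the circumcircle.
Circumcentre = (-67/14, -13/14), r² = 8125/98.
Diameter = 2r = 2√(8125/98) ≈ 18.21.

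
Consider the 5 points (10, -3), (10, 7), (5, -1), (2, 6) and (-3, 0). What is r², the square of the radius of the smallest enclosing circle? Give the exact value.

9701/169

By Welzl's lemma the MEC is supported by two points (diametrically opposite) or three points (on a circumcircle).
The minimum enclosing circle is determined by three boundary points: (10, -3), (10, 7), (-3, 0).
Their circumcentre is (56/13, 2) with r² = 9701/169.
The farthest remaining point (2, 6) is at distance² 3604/169 ≤ 9701/169.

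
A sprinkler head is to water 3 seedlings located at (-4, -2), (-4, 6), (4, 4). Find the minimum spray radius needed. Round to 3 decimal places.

Call the three points A, B, C in the order given.
Side lengths²: AB² = 64, AC² = 100, BC² = 68.
Since AC² = 100 < 68 + 64 = 132, the triangle is acute, so the smallest enclosing circle is the circumcircle.
Circumcentre = (-0.75, 2), r² = 26.5625.
r = √(26.5625) ≈ 5.154.

5.154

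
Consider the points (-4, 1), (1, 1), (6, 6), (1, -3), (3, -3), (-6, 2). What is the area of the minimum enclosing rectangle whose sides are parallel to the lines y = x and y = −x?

In coordinates u = x + y, v = x − y the rectangle is axis-aligned; the map (x,y)→(u,v) scales areas by 2.
u-values: -3, 2, 12, -2, 0, -4; range = 12 − (-4) = 16.
v-values: -5, 0, 0, 4, 6, -8; range = 6 − (-8) = 14.
Area = (16 × 14) / 2 = 112.

112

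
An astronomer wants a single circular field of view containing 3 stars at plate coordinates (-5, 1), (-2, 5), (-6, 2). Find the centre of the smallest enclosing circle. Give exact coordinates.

Call the three points A, B, C in the order given.
Side lengths²: AB² = 25, AC² = 2, BC² = 25.
Since BC² = 25 < 25 + 2 = 27, the triangle is acute, so the smallest enclosing circle is the circumcircle.
Circumcentre = (-53/14, 45/14), r² = 625/98.
Centre = (-53/14, 45/14).

(-53/14, 45/14)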